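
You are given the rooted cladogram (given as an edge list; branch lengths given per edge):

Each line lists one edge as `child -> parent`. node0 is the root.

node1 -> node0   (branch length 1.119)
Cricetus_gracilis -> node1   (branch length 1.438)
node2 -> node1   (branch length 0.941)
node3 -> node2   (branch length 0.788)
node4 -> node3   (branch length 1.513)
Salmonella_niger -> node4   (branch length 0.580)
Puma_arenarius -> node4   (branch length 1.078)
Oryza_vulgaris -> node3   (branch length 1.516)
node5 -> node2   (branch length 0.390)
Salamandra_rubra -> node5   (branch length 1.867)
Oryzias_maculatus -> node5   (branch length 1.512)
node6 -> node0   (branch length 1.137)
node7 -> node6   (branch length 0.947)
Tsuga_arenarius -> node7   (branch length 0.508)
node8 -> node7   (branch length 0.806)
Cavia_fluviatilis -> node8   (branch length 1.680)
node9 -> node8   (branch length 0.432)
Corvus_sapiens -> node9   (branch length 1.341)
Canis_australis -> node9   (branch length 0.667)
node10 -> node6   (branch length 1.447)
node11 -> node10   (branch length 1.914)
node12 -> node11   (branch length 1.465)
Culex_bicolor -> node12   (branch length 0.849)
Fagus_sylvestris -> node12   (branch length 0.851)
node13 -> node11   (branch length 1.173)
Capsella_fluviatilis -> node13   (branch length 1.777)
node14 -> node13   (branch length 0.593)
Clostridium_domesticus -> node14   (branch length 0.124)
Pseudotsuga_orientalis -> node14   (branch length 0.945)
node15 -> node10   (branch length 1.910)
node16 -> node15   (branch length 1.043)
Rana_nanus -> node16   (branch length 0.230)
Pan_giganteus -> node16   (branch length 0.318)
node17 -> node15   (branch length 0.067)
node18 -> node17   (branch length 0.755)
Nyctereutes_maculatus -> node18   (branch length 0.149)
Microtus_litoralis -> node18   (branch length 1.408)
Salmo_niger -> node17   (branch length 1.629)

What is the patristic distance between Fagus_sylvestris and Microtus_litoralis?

The path runs Fagus_sylvestris → … → MRCA → … → Microtus_litoralis; the MRCA is the node subtending (((Culex_bicolor,Fagus_sylvestris),(Capsella_fluviatilis,(Clostridium_domesticus,Pseudotsuga_orientalis))),((Rana_nanus,Pan_giganteus),((Nyctereutes_maculatus,Microtus_litoralis),Salmo_niger))).
Branch lengths along that path: 0.851 + 1.465 + 1.914 + 1.910 + 0.067 + 0.755 + 1.408 = 8.370.

8.370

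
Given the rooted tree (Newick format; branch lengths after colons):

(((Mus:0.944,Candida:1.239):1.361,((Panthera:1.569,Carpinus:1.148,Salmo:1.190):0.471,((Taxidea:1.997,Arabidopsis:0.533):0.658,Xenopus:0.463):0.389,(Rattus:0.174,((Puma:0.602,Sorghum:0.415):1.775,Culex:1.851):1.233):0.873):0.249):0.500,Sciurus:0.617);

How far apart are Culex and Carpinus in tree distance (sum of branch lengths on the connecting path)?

5.576

The path runs Culex → … → MRCA → … → Carpinus; the MRCA is the node subtending ((Panthera,Carpinus,Salmo),((Taxidea,Arabidopsis),Xenopus),(Rattus,((Puma,Sorghum),Culex))).
Branch lengths along that path: 1.851 + 1.233 + 0.873 + 0.471 + 1.148 = 5.576.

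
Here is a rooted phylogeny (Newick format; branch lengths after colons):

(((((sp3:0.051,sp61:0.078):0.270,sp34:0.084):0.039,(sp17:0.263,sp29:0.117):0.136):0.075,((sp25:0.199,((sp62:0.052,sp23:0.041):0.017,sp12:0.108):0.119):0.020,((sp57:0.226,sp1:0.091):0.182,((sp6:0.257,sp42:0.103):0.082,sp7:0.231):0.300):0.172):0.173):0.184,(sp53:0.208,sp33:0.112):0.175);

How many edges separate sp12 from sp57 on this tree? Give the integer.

The MRCA of sp12 and sp57 is the node subtending ((sp25,((sp62,sp23),sp12)),((sp57,sp1),((sp6,sp42),sp7))).
From sp12 up to that node: 3 branches. From sp57 up to the same node: 3 branches. Total: 3 + 3 = 6.

6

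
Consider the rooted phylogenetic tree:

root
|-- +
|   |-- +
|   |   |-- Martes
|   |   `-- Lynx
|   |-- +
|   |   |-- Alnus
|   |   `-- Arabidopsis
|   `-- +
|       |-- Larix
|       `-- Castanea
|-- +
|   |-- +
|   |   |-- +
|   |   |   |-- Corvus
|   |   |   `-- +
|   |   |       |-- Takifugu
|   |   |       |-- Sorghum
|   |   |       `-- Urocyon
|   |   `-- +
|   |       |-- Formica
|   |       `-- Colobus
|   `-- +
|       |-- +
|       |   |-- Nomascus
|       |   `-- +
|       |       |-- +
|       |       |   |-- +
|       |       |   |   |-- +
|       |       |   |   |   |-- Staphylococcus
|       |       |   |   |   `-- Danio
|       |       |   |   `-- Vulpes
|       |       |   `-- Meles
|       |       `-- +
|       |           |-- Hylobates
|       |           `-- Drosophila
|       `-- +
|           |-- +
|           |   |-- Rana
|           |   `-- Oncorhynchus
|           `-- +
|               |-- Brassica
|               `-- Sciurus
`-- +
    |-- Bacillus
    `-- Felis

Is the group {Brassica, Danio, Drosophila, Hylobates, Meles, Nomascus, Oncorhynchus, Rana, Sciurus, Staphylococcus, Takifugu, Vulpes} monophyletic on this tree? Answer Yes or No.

The MRCA of the listed taxa subtends (((Corvus,(Takifugu,Sorghum,Urocyon)),(Formica,Colobus)),((Nomascus,((((Staphylococcus,Danio),Vulpes),Meles),(Hylobates,Drosophila))),((Rana,Oncorhynchus),(Brassica,Sciurus)))).
That clade also contains Colobus, Corvus, Formica, Sorghum, Urocyon, which are not in the proposed group, so the group is not monophyletic.

No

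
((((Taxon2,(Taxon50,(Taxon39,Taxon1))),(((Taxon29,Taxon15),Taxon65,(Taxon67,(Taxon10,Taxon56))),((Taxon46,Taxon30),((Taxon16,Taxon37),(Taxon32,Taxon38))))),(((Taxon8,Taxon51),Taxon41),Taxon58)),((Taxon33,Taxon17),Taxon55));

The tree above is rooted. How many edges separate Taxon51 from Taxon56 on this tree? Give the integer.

10

The MRCA of Taxon51 and Taxon56 is the node subtending (((Taxon2,(Taxon50,(Taxon39,Taxon1))),(((Taxon29,Taxon15),Taxon65,(Taxon67,(Taxon10,Taxon56))),((Taxon46,Taxon30),((Taxon16,Taxon37),(Taxon32,Taxon38))))),(((Taxon8,Taxon51),Taxon41),Taxon58)).
From Taxon51 up to that node: 4 branches. From Taxon56 up to the same node: 6 branches. Total: 4 + 6 = 10.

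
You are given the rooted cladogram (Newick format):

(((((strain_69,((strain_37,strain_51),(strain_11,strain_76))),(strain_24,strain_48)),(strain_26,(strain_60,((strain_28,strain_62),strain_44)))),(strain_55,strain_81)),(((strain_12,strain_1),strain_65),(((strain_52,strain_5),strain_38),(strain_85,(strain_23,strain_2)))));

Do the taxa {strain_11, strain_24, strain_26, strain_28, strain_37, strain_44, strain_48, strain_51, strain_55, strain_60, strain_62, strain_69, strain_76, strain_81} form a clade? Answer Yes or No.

The most recent common ancestor of these taxa subtends ((((strain_69,((strain_37,strain_51),(strain_11,strain_76))),(strain_24,strain_48)),(strain_26,(strain_60,((strain_28,strain_62),strain_44)))),(strain_55,strain_81)).
That clade has exactly 14 tips — every listed taxon and nothing else — so the group is monophyletic.

Yes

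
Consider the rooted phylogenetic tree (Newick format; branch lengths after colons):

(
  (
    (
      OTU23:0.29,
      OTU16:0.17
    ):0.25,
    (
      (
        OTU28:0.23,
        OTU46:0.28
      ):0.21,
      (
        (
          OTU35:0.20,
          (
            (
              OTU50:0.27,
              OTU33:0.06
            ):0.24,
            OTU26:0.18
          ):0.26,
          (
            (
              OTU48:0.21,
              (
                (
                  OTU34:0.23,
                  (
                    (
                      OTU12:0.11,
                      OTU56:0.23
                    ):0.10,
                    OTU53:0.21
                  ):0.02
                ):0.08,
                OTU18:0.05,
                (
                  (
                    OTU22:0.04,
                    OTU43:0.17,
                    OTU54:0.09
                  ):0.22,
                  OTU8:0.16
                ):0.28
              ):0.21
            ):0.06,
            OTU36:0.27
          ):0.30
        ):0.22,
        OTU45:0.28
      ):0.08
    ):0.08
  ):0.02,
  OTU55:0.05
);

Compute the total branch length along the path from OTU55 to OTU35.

The path runs OTU55 → … → MRCA → … → OTU35; the MRCA is the root of the tree.
Branch lengths along that path: 0.05 + 0.02 + 0.08 + 0.08 + 0.22 + 0.20 = 0.65.

0.65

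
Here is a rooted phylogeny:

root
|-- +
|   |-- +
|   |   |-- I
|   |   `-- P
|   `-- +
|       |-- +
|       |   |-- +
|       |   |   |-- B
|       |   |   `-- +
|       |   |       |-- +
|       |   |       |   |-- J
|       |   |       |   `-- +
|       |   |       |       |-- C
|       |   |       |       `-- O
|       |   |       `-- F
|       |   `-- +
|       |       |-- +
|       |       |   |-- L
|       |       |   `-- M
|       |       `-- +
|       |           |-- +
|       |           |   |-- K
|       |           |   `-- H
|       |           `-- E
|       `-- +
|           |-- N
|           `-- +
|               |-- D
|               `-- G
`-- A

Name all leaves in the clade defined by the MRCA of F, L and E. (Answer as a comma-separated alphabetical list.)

Tracing F: it sits inside ((J,(C,O)),F).
Tracing L: it sits inside (L,M).
Tracing E: it sits inside ((K,H),E).
The smallest clade enclosing all 3 is ((B,((J,(C,O)),F)),((L,M),((K,H),E))); the answer is its 10 terminal taxa in alphabetical order.

B, C, E, F, H, J, K, L, M, O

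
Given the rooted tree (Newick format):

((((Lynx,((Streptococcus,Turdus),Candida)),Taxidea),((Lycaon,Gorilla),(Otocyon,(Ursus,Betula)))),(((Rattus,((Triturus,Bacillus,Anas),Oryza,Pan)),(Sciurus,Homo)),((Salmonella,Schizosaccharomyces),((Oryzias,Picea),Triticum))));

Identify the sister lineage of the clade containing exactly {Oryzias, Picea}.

Triticum

The clade containing exactly {Oryzias, Picea} attaches to the tree at the node subtending ((Oryzias,Picea),Triticum).
The other lineage descending from that same node — the sister group — is the single tip Triticum.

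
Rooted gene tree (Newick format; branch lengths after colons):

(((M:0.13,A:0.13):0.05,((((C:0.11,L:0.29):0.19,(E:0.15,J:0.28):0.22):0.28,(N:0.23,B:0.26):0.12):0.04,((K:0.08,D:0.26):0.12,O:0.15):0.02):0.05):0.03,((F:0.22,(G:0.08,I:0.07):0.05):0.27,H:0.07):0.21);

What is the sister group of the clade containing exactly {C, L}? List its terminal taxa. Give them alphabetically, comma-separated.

E, J

The clade containing exactly {C, L} attaches to the tree at the node subtending ((C,L),(E,J)).
The other lineage descending from that same node — the sister group — is (E,J); its 2 tips in alphabetical order are the answer.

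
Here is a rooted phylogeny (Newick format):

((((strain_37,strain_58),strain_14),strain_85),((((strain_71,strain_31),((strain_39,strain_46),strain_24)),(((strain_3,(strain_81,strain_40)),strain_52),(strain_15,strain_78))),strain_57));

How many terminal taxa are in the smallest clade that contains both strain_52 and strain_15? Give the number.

6

The MRCA of strain_52 and strain_15 is the node subtending (((strain_3,(strain_81,strain_40)),strain_52),(strain_15,strain_78)).
That clade contains 6 terminal taxa: strain_15, strain_3, strain_40, strain_52, strain_78, strain_81.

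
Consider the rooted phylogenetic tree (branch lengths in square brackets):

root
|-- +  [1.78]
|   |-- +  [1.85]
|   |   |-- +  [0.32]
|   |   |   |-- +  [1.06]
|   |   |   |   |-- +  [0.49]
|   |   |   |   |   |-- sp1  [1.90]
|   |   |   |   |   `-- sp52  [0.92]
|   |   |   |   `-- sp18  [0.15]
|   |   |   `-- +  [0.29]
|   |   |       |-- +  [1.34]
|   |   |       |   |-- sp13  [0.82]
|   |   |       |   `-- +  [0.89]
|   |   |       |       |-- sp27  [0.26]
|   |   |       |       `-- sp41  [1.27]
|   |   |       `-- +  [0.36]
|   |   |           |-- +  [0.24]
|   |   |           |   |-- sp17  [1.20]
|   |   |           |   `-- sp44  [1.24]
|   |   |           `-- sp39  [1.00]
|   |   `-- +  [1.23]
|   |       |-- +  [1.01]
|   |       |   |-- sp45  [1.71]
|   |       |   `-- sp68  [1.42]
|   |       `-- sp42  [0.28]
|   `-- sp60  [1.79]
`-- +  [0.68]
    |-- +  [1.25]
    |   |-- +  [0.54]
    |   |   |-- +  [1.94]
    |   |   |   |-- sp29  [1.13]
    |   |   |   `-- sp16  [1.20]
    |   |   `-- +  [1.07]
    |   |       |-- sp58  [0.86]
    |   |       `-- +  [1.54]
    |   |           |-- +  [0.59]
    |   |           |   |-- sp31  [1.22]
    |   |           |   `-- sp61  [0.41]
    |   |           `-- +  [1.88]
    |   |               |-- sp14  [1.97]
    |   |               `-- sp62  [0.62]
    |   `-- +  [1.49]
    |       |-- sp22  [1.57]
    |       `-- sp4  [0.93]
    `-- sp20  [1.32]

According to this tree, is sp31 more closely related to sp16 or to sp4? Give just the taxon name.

sp16

The MRCA of sp31 and sp16 subtends ((sp29,sp16),(sp58,((sp31,sp61),(sp14,sp62)))) (7 taxa).
The MRCA of sp31 and sp4 subtends (((sp29,sp16),(sp58,((sp31,sp61),(sp14,sp62)))),(sp22,sp4)) (9 taxa).
The first is nested inside the second, so sp31 shares a more recent common ancestor with sp16.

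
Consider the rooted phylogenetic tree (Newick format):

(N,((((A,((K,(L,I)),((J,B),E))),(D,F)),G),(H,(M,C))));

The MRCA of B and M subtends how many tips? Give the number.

13

The MRCA of B and M is the node subtending ((((A,((K,(L,I)),((J,B),E))),(D,F)),G),(H,(M,C))).
That clade contains 13 terminal taxa: A, B, C, D, E, F, G, H, I, J, K, L, M.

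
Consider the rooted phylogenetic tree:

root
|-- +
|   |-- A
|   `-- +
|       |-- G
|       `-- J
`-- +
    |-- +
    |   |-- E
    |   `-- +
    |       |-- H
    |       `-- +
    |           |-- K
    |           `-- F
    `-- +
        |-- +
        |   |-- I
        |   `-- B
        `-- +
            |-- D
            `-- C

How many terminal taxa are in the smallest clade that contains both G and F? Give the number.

The MRCA of G and F is the root, so the clade is the entire tree.
That clade contains 11 terminal taxa: A, B, C, D, E, F, G, H, I, J, K.

11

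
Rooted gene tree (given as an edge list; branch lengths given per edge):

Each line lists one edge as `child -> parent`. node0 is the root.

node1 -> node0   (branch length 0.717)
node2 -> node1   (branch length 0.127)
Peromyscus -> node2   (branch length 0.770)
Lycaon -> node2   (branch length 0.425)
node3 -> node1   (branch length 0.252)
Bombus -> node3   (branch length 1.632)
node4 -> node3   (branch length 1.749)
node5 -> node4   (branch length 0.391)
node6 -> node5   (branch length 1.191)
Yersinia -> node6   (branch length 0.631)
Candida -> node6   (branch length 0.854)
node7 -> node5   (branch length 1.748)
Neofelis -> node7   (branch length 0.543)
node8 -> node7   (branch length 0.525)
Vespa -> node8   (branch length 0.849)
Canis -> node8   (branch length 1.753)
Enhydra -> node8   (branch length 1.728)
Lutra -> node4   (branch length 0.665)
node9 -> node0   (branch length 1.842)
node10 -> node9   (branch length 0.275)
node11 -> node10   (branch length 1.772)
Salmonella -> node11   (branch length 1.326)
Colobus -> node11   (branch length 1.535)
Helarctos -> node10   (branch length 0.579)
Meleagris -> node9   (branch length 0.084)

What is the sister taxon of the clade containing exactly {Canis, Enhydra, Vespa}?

Neofelis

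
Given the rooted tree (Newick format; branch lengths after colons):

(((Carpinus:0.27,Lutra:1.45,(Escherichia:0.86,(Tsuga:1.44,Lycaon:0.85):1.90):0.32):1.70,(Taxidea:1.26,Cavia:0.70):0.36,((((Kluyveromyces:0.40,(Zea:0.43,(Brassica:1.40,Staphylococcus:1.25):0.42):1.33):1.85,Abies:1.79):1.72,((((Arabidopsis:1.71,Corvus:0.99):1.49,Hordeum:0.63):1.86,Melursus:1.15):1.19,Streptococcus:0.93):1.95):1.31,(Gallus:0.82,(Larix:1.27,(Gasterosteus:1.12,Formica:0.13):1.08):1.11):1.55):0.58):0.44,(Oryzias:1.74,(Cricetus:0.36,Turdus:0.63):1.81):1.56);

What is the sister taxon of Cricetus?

Cricetus attaches to the tree at the node subtending (Cricetus,Turdus).
The other lineage descending from that same node — the sister group — is the single tip Turdus.

Turdus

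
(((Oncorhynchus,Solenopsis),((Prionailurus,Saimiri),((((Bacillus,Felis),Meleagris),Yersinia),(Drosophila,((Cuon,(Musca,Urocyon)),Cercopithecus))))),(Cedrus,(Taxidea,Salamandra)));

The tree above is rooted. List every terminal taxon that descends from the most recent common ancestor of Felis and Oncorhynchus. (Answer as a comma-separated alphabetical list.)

Bacillus, Cercopithecus, Cuon, Drosophila, Felis, Meleagris, Musca, Oncorhynchus, Prionailurus, Saimiri, Solenopsis, Urocyon, Yersinia

Tracing Felis: it sits inside (Bacillus,Felis).
Tracing Oncorhynchus: it sits inside (Oncorhynchus,Solenopsis).
The smallest clade enclosing both is ((Oncorhynchus,Solenopsis),((Prionailurus,Saimiri),((((Bacillus,Felis),Meleagris),Yersinia),(Drosophila,((Cuon,(Musca,Urocyon)),Cercopithecus))))); the answer is its 13 terminal taxa in alphabetical order.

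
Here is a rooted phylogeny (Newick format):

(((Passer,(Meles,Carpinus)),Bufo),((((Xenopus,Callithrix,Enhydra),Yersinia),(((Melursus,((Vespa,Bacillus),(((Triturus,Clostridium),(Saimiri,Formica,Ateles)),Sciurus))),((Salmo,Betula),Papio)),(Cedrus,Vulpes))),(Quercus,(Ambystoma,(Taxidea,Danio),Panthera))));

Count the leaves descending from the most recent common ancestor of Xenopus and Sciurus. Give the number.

The MRCA of Xenopus and Sciurus is the node subtending (((Xenopus,Callithrix,Enhydra),Yersinia),(((Melursus,((Vespa,Bacillus),(((Triturus,Clostridium),(Saimiri,Formica,Ateles)),Sciurus))),((Salmo,Betula),Papio)),(Cedrus,Vulpes))).
That clade contains 18 terminal taxa: Ateles, Bacillus, Betula, Callithrix, Cedrus, Clostridium, Enhydra, Formica, Melursus, Papio, Saimiri, Salmo, Sciurus, Triturus, Vespa, Vulpes, Xenopus, Yersinia.

18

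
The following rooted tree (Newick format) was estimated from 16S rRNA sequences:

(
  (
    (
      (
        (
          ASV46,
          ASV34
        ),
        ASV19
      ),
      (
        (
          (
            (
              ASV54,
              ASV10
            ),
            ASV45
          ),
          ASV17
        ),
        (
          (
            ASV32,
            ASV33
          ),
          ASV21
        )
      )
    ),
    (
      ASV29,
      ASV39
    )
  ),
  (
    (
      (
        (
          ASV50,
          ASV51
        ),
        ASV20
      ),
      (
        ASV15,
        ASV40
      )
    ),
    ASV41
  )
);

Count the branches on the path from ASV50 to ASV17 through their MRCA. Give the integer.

The MRCA of ASV50 and ASV17 is the root of the tree.
From ASV50 up to that node: 5 branches. From ASV17 up to the same node: 5 branches. Total: 5 + 5 = 10.

10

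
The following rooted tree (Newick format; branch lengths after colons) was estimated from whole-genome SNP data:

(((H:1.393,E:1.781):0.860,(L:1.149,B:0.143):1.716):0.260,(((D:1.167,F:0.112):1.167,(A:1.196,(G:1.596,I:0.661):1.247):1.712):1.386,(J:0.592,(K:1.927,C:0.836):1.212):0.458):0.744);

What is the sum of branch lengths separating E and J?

4.695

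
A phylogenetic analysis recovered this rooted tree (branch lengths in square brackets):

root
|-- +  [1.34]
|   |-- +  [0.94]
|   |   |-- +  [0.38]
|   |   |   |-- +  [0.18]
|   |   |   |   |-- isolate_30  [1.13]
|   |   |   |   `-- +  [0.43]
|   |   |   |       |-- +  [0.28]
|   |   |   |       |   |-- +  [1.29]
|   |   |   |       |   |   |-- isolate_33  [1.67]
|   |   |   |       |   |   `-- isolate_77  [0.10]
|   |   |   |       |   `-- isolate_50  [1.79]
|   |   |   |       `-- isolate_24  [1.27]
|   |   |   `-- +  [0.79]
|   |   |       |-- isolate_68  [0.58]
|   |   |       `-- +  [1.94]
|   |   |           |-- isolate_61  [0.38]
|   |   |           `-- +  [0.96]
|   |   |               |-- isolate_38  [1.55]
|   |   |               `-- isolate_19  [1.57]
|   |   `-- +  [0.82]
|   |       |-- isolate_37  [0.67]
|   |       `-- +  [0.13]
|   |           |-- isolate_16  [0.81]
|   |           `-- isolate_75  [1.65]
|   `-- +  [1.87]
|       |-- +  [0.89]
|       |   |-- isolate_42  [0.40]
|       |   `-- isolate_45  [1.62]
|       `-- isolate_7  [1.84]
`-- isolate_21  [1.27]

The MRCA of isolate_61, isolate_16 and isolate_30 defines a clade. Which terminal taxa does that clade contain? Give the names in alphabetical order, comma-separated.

isolate_16, isolate_19, isolate_24, isolate_30, isolate_33, isolate_37, isolate_38, isolate_50, isolate_61, isolate_68, isolate_75, isolate_77

Tracing isolate_61: it sits inside (isolate_61,(isolate_38,isolate_19)).
Tracing isolate_16: it sits inside (isolate_16,isolate_75).
Tracing isolate_30: it sits inside (isolate_30,(((isolate_33,isolate_77),isolate_50),isolate_24)).
The smallest clade enclosing all 3 is (((isolate_30,(((isolate_33,isolate_77),isolate_50),isolate_24)),(isolate_68,(isolate_61,(isolate_38,isolate_19)))),(isolate_37,(isolate_16,isolate_75))); the answer is its 12 terminal taxa in alphabetical order.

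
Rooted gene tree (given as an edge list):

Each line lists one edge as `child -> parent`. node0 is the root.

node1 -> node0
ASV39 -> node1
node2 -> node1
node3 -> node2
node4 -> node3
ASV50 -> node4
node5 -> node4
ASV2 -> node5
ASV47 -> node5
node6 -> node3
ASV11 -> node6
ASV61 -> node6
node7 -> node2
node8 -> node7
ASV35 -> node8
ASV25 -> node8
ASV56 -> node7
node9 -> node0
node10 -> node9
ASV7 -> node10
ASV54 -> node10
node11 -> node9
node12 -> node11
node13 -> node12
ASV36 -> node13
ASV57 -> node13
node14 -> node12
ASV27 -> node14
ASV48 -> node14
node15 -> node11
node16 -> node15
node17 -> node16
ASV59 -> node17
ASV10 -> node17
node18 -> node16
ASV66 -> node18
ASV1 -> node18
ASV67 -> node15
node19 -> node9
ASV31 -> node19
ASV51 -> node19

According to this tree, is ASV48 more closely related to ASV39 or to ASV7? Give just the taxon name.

ASV7

The MRCA of ASV48 and ASV7 subtends ((ASV7,ASV54),(((ASV36,ASV57),(ASV27,ASV48)),(((ASV59,ASV10),(ASV66,ASV1)),ASV67)),(ASV31,ASV51)) (13 taxa).
The MRCA of ASV48 and ASV39 is the root, subtending the entire tree (22 taxa).
The first is nested inside the second, so ASV48 shares a more recent common ancestor with ASV7.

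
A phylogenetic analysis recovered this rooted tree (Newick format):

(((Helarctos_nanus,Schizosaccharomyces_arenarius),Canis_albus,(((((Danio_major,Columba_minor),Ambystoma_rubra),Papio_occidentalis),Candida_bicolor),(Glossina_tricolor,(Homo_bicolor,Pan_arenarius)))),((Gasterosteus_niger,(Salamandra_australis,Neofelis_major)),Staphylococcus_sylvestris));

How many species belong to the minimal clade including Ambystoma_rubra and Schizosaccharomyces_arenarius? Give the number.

The MRCA of Ambystoma_rubra and Schizosaccharomyces_arenarius is the node subtending ((Helarctos_nanus,Schizosaccharomyces_arenarius),Canis_albus,(((((Danio_major,Columba_minor),Ambystoma_rubra),Papio_occidentalis),Candida_bicolor),(Glossina_tricolor,(Homo_bicolor,Pan_arenarius)))).
That clade contains 11 terminal taxa: Ambystoma_rubra, Candida_bicolor, Canis_albus, Columba_minor, Danio_major, Glossina_tricolor, Helarctos_nanus, Homo_bicolor, Pan_arenarius, Papio_occidentalis, Schizosaccharomyces_arenarius.

11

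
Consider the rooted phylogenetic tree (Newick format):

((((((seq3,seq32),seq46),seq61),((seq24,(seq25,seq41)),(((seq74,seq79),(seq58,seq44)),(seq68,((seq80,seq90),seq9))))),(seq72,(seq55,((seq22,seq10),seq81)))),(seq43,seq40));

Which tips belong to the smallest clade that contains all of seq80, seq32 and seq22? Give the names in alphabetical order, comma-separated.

seq10, seq22, seq24, seq25, seq3, seq32, seq41, seq44, seq46, seq55, seq58, seq61, seq68, seq72, seq74, seq79, seq80, seq81, seq9, seq90

Tracing seq80: it sits inside (seq80,seq90).
Tracing seq32: it sits inside (seq3,seq32).
Tracing seq22: it sits inside (seq22,seq10).
The smallest clade enclosing all 3 is (((((seq3,seq32),seq46),seq61),((seq24,(seq25,seq41)),(((seq74,seq79),(seq58,seq44)),(seq68,((seq80,seq90),seq9))))),(seq72,(seq55,((seq22,seq10),seq81)))); the answer is its 20 terminal taxa in alphabetical order.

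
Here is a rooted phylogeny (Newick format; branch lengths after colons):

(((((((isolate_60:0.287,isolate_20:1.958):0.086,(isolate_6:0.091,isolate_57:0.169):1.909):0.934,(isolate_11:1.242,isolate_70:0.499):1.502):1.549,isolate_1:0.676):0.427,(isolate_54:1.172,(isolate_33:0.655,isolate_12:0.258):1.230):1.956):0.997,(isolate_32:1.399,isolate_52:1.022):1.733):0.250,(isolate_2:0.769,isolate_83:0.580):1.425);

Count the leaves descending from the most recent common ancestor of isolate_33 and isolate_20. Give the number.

The MRCA of isolate_33 and isolate_20 is the node subtending (((((isolate_60,isolate_20),(isolate_6,isolate_57)),(isolate_11,isolate_70)),isolate_1),(isolate_54,(isolate_33,isolate_12))).
That clade contains 10 terminal taxa: isolate_1, isolate_11, isolate_12, isolate_20, isolate_33, isolate_54, isolate_57, isolate_6, isolate_60, isolate_70.

10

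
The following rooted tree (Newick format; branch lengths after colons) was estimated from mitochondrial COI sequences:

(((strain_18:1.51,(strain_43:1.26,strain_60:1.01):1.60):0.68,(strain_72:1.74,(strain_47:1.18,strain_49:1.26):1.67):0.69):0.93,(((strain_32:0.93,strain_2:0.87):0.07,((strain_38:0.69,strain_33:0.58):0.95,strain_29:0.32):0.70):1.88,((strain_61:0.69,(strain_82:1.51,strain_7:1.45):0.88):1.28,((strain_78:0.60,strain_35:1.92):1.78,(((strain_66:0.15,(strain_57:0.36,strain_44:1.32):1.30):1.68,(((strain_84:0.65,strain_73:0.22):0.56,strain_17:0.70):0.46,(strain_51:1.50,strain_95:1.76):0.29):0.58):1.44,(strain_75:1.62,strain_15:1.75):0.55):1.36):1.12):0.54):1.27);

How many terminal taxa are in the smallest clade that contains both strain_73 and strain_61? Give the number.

The MRCA of strain_73 and strain_61 is the node subtending ((strain_61,(strain_82,strain_7)),((strain_78,strain_35),(((strain_66,(strain_57,strain_44)),(((strain_84,strain_73),strain_17),(strain_51,strain_95))),(strain_75,strain_15)))).
That clade contains 15 terminal taxa: strain_15, strain_17, strain_35, strain_44, strain_51, strain_57, strain_61, strain_66, strain_7, strain_73, strain_75, strain_78, strain_82, strain_84, strain_95.

15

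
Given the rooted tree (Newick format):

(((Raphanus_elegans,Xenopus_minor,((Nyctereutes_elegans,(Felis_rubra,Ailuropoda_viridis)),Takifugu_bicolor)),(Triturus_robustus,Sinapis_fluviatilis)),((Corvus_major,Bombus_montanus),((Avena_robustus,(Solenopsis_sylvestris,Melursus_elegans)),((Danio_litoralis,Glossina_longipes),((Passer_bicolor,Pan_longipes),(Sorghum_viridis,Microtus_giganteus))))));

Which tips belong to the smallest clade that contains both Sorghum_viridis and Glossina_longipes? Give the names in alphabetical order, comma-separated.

Tracing Sorghum_viridis: it sits inside (Sorghum_viridis,Microtus_giganteus).
Tracing Glossina_longipes: it sits inside (Danio_litoralis,Glossina_longipes).
The smallest clade enclosing both is ((Danio_litoralis,Glossina_longipes),((Passer_bicolor,Pan_longipes),(Sorghum_viridis,Microtus_giganteus))); the answer is its 6 terminal taxa in alphabetical order.

Danio_litoralis, Glossina_longipes, Microtus_giganteus, Pan_longipes, Passer_bicolor, Sorghum_viridis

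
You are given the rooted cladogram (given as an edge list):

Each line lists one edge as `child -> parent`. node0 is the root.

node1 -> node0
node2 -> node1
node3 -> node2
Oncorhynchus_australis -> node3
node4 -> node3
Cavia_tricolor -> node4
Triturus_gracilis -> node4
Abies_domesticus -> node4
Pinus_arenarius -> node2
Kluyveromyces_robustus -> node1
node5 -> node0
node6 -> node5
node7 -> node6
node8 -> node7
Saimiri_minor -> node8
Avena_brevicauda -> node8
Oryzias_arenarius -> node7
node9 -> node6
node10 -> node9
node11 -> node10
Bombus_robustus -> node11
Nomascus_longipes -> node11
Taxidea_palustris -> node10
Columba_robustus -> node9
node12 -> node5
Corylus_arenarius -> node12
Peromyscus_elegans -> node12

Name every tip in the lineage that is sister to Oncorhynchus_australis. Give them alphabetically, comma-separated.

Oncorhynchus_australis attaches to the tree at the node subtending (Oncorhynchus_australis,(Cavia_tricolor,Triturus_gracilis,Abies_domesticus)).
The other lineage descending from that same node — the sister group — is (Cavia_tricolor,Triturus_gracilis,Abies_domesticus); its 3 tips in alphabetical order are the answer.

Abies_domesticus, Cavia_tricolor, Triturus_gracilis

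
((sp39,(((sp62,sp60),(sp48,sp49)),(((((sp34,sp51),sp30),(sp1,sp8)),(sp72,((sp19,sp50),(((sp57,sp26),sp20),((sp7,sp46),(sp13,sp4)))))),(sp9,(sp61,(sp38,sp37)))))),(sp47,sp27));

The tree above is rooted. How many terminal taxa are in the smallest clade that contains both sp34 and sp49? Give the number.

The MRCA of sp34 and sp49 is the node subtending (((sp62,sp60),(sp48,sp49)),(((((sp34,sp51),sp30),(sp1,sp8)),(sp72,((sp19,sp50),(((sp57,sp26),sp20),((sp7,sp46),(sp13,sp4)))))),(sp9,(sp61,(sp38,sp37))))).
That clade contains 23 terminal taxa: sp1, sp13, sp19, sp20, sp26, sp30, sp34, sp37, sp38, sp4, sp46, sp48, sp49, sp50, sp51, sp57, sp60, sp61, sp62, sp7, sp72, sp8, sp9.

23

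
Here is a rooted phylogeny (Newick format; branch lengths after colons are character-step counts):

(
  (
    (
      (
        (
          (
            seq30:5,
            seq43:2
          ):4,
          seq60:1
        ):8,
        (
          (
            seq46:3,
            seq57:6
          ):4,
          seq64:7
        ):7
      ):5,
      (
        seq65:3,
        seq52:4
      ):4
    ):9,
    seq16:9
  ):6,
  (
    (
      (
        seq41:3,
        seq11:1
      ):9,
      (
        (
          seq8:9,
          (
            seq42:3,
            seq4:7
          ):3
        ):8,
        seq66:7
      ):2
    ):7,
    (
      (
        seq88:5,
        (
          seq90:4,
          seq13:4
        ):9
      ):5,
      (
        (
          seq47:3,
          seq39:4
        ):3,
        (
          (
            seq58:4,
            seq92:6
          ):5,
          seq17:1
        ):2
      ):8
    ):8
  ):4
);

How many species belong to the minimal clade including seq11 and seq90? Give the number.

14

The MRCA of seq11 and seq90 is the node subtending (((seq41,seq11),((seq8,(seq42,seq4)),seq66)),((seq88,(seq90,seq13)),((seq47,seq39),((seq58,seq92),seq17)))).
That clade contains 14 terminal taxa: seq11, seq13, seq17, seq39, seq4, seq41, seq42, seq47, seq58, seq66, seq8, seq88, seq90, seq92.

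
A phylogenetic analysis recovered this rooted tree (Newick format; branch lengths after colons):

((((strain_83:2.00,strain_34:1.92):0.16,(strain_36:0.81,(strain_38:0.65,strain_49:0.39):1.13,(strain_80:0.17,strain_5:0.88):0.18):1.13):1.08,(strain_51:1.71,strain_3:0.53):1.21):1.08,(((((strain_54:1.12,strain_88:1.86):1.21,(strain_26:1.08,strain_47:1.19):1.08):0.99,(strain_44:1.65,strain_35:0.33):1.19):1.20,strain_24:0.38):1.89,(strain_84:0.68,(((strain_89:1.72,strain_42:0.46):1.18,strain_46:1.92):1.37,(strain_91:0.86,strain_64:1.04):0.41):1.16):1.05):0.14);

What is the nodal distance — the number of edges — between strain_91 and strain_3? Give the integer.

8

The MRCA of strain_91 and strain_3 is the root of the tree.
From strain_91 up to that node: 5 branches. From strain_3 up to the same node: 3 branches. Total: 5 + 3 = 8.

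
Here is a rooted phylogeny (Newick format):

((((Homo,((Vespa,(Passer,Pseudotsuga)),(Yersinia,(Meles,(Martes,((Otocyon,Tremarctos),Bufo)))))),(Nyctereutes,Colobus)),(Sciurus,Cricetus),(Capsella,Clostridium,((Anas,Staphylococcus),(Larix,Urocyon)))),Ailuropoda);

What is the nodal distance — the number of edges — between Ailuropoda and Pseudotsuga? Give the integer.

The MRCA of Ailuropoda and Pseudotsuga is the root of the tree.
From Ailuropoda up to that node: 1 branch. From Pseudotsuga up to the same node: 7 branches. Total: 1 + 7 = 8.

8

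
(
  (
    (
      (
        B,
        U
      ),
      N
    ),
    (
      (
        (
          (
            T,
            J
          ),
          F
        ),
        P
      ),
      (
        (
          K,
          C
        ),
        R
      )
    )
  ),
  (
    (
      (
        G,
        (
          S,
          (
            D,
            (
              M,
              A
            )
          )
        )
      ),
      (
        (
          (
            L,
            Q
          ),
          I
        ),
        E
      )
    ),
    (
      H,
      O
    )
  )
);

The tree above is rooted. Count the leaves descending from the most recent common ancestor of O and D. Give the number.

11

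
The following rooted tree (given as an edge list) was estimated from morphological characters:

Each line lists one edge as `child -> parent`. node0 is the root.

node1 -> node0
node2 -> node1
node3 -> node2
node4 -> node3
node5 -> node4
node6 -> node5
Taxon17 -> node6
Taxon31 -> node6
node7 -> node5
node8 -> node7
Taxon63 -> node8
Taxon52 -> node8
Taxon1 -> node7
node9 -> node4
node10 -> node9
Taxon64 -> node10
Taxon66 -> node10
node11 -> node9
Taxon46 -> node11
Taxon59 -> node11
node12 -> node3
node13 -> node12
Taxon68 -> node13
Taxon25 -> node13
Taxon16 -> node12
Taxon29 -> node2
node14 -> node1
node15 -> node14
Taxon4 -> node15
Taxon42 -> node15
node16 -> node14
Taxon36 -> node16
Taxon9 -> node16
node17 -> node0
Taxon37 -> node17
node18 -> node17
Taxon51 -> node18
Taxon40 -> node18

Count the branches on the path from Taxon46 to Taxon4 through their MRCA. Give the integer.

9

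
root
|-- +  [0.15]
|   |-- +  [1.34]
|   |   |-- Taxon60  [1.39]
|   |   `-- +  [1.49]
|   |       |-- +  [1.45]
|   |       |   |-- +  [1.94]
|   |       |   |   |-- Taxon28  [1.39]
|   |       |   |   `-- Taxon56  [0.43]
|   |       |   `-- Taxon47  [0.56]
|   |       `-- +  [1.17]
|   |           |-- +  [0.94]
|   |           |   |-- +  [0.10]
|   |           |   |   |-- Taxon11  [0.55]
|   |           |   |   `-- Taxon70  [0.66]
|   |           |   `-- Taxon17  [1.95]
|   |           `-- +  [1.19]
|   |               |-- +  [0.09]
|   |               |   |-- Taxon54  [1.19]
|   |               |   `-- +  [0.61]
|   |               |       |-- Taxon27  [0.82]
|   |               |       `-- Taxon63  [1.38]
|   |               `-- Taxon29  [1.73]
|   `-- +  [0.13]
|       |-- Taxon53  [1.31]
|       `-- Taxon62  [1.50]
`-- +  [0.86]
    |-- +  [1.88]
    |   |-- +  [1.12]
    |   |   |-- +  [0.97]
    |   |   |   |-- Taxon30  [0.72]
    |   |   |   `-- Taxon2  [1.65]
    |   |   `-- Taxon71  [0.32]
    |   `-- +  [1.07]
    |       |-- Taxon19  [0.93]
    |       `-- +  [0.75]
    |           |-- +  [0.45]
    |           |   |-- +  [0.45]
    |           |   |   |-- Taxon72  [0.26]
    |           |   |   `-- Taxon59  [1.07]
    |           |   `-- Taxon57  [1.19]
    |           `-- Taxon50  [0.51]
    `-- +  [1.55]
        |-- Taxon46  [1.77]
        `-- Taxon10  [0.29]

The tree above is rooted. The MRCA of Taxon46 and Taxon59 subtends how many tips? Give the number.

The MRCA of Taxon46 and Taxon59 is the node subtending ((((Taxon30,Taxon2),Taxon71),(Taxon19,(((Taxon72,Taxon59),Taxon57),Taxon50))),(Taxon46,Taxon10)).
That clade contains 10 terminal taxa: Taxon10, Taxon19, Taxon2, Taxon30, Taxon46, Taxon50, Taxon57, Taxon59, Taxon71, Taxon72.

10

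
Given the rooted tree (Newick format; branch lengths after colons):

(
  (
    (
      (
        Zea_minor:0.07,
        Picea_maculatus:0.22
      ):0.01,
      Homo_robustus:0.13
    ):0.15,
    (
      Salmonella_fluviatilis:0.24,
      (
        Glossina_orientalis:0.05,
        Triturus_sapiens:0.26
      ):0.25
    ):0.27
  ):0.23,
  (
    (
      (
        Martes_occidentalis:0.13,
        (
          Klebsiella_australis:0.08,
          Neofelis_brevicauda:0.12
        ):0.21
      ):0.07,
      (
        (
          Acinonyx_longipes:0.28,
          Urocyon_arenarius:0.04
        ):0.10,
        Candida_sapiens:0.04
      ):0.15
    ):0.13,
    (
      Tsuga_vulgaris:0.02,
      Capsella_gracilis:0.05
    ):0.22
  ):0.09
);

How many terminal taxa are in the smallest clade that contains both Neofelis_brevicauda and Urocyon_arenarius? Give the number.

The MRCA of Neofelis_brevicauda and Urocyon_arenarius is the node subtending ((Martes_occidentalis,(Klebsiella_australis,Neofelis_brevicauda)),((Acinonyx_longipes,Urocyon_arenarius),Candida_sapiens)).
That clade contains 6 terminal taxa: Acinonyx_longipes, Candida_sapiens, Klebsiella_australis, Martes_occidentalis, Neofelis_brevicauda, Urocyon_arenarius.

6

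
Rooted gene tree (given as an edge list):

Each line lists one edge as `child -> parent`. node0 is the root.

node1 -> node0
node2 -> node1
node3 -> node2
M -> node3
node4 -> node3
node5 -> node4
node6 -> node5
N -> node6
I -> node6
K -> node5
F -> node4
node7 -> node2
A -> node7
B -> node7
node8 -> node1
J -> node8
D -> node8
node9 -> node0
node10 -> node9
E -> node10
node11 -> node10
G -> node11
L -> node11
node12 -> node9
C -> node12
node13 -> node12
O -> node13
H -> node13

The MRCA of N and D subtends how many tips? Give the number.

The MRCA of N and D is the node subtending (((M,(((N,I),K),F)),(A,B)),(J,D)).
That clade contains 9 terminal taxa: A, B, D, F, I, J, K, M, N.

9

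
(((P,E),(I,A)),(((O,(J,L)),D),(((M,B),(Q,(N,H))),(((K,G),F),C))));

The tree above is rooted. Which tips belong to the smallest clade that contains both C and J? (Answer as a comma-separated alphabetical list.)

B, C, D, F, G, H, J, K, L, M, N, O, Q

Tracing C: it sits inside (((K,G),F),C).
Tracing J: it sits inside (J,L).
The smallest clade enclosing both is (((O,(J,L)),D),(((M,B),(Q,(N,H))),(((K,G),F),C))); the answer is its 13 terminal taxa in alphabetical order.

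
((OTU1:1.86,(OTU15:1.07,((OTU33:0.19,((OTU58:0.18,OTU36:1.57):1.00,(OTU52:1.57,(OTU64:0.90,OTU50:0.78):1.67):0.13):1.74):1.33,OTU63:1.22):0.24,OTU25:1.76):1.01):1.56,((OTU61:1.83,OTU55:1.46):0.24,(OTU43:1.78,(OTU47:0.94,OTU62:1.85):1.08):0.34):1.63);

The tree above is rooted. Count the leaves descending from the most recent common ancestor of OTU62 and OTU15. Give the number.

The MRCA of OTU62 and OTU15 is the root, so the clade is the entire tree.
That clade contains 15 terminal taxa: OTU1, OTU15, OTU25, OTU33, OTU36, OTU43, OTU47, OTU50, OTU52, OTU55, OTU58, OTU61, OTU62, OTU63, OTU64.

15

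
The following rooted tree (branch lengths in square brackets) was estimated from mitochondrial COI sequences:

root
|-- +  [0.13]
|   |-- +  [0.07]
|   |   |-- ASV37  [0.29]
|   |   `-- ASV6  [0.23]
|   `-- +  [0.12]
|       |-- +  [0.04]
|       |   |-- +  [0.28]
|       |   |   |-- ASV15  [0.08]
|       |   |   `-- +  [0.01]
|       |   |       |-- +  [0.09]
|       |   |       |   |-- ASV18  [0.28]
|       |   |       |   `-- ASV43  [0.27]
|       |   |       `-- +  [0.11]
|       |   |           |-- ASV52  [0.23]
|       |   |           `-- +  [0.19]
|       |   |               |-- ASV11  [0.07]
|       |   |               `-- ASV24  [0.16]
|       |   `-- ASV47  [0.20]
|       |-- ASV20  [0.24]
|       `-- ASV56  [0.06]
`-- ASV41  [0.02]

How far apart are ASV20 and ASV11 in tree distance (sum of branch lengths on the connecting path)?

The path runs ASV20 → … → MRCA → … → ASV11; the MRCA is the node subtending (((ASV15,((ASV18,ASV43),(ASV52,(ASV11,ASV24)))),ASV47),ASV20,ASV56).
Branch lengths along that path: 0.24 + 0.04 + 0.28 + 0.01 + 0.11 + 0.19 + 0.07 = 0.94.

0.94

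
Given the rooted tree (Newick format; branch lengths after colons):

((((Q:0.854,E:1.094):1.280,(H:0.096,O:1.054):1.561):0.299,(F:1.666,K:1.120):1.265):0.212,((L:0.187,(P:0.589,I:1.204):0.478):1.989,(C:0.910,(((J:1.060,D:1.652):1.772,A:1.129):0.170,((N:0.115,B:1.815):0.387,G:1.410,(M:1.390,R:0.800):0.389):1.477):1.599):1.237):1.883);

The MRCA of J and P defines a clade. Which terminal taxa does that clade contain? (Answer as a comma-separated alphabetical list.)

A, B, C, D, G, I, J, L, M, N, P, R

Tracing J: it sits inside (J,D).
Tracing P: it sits inside (P,I).
The smallest clade enclosing both is ((L,(P,I)),(C,(((J,D),A),((N,B),G,(M,R))))); the answer is its 12 terminal taxa in alphabetical order.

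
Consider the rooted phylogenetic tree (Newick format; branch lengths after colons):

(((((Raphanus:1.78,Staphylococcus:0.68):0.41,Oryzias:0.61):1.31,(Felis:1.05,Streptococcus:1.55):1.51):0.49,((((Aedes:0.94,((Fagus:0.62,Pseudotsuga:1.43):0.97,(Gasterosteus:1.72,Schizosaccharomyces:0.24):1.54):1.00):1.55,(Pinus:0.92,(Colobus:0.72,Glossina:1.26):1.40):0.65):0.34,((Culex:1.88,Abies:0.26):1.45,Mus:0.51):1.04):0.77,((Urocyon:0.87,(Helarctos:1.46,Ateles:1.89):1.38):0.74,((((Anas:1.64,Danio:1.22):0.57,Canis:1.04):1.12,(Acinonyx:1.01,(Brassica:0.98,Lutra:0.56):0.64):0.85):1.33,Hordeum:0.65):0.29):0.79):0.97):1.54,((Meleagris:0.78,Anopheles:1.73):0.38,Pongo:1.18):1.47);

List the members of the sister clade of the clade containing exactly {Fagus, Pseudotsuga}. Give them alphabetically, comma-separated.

The clade containing exactly {Fagus, Pseudotsuga} attaches to the tree at the node subtending ((Fagus,Pseudotsuga),(Gasterosteus,Schizosaccharomyces)).
The other lineage descending from that same node — the sister group — is (Gasterosteus,Schizosaccharomyces); its 2 tips in alphabetical order are the answer.

Gasterosteus, Schizosaccharomyces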